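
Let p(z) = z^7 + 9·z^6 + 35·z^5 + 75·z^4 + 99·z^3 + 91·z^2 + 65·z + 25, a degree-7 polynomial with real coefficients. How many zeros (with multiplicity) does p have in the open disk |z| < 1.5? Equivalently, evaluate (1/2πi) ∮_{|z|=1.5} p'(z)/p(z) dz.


The zeros of p are: (0 + 1i), (0 - 1i), (-2 + 1i), (-2 - 1i), (-2 + 1i), (-2 - 1i), -1.
Their magnitudes are: 1, 1, 2.236, 2.236, 2.236, 2.236, 1.
Zeros with |z| < R = 1.5: (0 + 1i), (0 - 1i), -1.
Count = 3.
By the argument principle, (1/2πi) ∮_{|z|=R} p'(z)/p(z) dz equals exactly this count.

Number of zeros inside |z| < 1.5: 3.


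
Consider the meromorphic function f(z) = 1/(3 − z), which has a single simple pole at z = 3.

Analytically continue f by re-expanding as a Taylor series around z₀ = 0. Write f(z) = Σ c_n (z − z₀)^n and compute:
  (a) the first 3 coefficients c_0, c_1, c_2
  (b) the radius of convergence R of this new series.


Let w = z − z₀, so z = z₀ + w.
Then 3 − z = 3 − (z₀ + w) = (3 − z₀) − w = 3 − w.
f(z) = 1/(3 − w) = (1/(3)) · 1/(1 − w/(3)) = Σ_{n≥0} w^n / (3)^(n+1).
So c_n = 1/(3)^(n+1):
  c_0 = 1/(3)^1 = 1/3.
  c_1 = 1/(3)^2 = 1/9.
  c_2 = 1/(3)^3 = 1/27.
The series is valid for |w/d| < 1, i.e. |z − z₀| < |d|.
Radius of convergence: R = |3 − z₀| = |3| = 3 (distance from z₀ to the singularity z = 3).

c_0 = 1/3, c_1 = 1/9, c_2 = 1/27; R = 3.


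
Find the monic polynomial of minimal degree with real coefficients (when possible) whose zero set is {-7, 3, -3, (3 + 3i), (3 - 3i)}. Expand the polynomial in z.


The polynomial is p(z) = ∏_{α ∈ S} (z − α), where S = {-7, 3, -3, (3 + 3i), (3 - 3i)}.
Expanding the product yields: p(z) = z^5 + z^4 -33·z^3 + 117·z^2 + 216·z -1134.
Note conjugate pairs combine to real quadratics: (z − (3+3i))(z − (3−3i)) = z² − 6z + 18.
The resulting polynomial has degree 5 and real coefficients as required.

p(z) = z^5 + z^4 -33·z^3 + 117·z^2 + 216·z -1134.


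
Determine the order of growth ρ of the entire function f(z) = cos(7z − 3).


cos(w) is a linear combination of e^{iw} and e^{−iw} (or e^w, e^{−w} in the hyperbolic case), so |cos(w)| ≤ e^{|w|}. With w = 7z − 3, |w| ≤ 7|z| + 3 = 7r + 3 on |z| = r, giving M(r) ≤ e^{7r + 3}, so ρ ≤ 1. On a suitable ray (z = it for sin/cos; z = t for sinh/cosh, t real → ∞), |cos(7z − 3)| grows like e^{7|t|}/2, so ρ ≥ 1. Hence ρ = 1.
Therefore ρ = 1.

Order ρ = 1.


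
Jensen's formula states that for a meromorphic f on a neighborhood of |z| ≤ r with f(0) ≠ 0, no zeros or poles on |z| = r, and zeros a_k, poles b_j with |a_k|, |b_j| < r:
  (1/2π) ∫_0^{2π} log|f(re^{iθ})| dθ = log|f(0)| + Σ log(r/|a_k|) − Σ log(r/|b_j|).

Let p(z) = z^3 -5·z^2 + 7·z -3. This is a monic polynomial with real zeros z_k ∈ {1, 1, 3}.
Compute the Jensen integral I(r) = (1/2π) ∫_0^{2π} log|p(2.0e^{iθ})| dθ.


Zeros: 1, 1, 3; r = 2.0.
Inside |z| < r: 1, 1. Outside (|z| ≥ r): 3.
p(0) = -3, so log|p(0)| = log(3) = 1.0986.
Apply Jensen: I(r) = log|p(0)| + Σ_k log(r/|z_k|), summed over zeros inside |z| < r.
  log(r/|z_k|) for z_k = 1: log(2.0/1) = 0.6931
  log(r/|z_k|) for z_k = 1: log(2.0/1) = 0.6931
  Outside zeros (3) contribute nothing to the Jensen sum.
Sum over inside zeros: 1.3863.
I(r) = log|p(0)| + (inside sum) = 1.0986 + 1.3863 = 2.4849.
Note: since some zeros are outside |z| ≤ r, the simplified n·log(r) form does NOT apply — only the inside zeros contribute.

I(r) ≈ 2.4849.


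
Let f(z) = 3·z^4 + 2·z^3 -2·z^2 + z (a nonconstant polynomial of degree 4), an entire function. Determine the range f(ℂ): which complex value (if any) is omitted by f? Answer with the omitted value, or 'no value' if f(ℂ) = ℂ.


Little Picard bounds the complement of f(ℂ) to at most one point.
For every w ∈ ℂ, the equation p(z) − w = 0 is a nonconstant polynomial in z and hence has at least one root by the fundamental theorem of algebra. So p is surjective onto ℂ, omitting no value.

Omitted value: no value.


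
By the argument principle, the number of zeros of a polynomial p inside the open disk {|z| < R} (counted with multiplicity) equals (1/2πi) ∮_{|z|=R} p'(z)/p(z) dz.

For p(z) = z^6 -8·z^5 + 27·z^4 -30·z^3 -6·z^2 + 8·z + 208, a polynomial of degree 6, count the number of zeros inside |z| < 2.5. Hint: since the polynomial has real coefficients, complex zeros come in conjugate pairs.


The zeros of p are: (2 + 2i), (2 - 2i), (-1 + 1i), (-1 - 1i), (3 + 2i), (3 - 2i).
Their magnitudes are: 2.828, 2.828, 1.414, 1.414, 3.606, 3.606.
Zeros with |z| < R = 2.5: (-1 + 1i), (-1 - 1i).
Count = 2.
By the argument principle, (1/2πi) ∮_{|z|=R} p'(z)/p(z) dz equals exactly this count.

Number of zeros inside |z| < 2.5: 2.


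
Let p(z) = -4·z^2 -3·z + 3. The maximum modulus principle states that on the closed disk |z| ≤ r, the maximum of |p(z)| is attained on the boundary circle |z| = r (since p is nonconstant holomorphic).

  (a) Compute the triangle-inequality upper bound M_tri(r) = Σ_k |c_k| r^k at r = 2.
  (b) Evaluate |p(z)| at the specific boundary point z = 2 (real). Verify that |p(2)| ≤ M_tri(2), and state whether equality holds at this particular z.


Coefficients: c_0 = 3, c_1 = -3, c_2 = -4. Radius r = 2.
Part (a). Triangle bound: M_tri(r) = Σ_k |c_k| r^k
  = |3|·2^0 + |-3|·2^1 + |-4|·2^2
  = 3 + 6 + 16 = 25.
This bounds M(r) := max_{|z|=r} |p(z)| from above; equality holds iff all terms c_k z^k can be made to align in phase at a single z on |z|=r.
Part (b). At z = 2 (real, on the circle |z| = r):
  p(2) = (3)·2^0 + (-3)·2^1 + (-4)·2^2 = -19.
  |p(2)| = 19.
Check: |p(2)| = 19 ≤ 25 = M_tri(2). ✓ Equality does not hold at z = 2 (the coefficients have mixed signs, so the terms do not all align in phase there).

M_tri(2) = 25; |p(2)| = 19; equality at z=2: no.


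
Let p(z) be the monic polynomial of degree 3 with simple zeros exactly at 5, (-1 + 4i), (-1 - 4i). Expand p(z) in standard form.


The polynomial is p(z) = ∏_{α ∈ S} (z − α), where S = {5, (-1 + 4i), (-1 - 4i)}.
Expanding the product yields: p(z) = z^3 -3·z^2 + 7·z -85.
Note conjugate pairs combine to real quadratics: (z − (-1+4i))(z − (-1−4i)) = z² + 2z + 17.
The resulting polynomial has degree 3 and real coefficients as required.

p(z) = z^3 -3·z^2 + 7·z -85.


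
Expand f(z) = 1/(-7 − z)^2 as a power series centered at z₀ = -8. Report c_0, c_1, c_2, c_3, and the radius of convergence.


Let w = z − z₀, so z = z₀ + w.
Then -7 − z = -7 − (z₀ + w) = (-7 − z₀) − w = 1 − w.
f(z) = 1/(1 − w)^2 = (1/(1)^2) · (1 − w/(1))^{−2}.
By the binomial series (1−u)^{−2} = Σ_{n≥0} C(n+1, 1) u^n for |u|<1, with u = w/(1):
  c_n = C(n+1, 1) / (1)^(n+2).
  c_0 = 1/(1)^2 = 1.
  c_1 = 2/(1)^3 = 2.
  c_2 = 3/(1)^4 = 3.
  c_3 = 4/(1)^5 = 4.
The series is valid for |w/d| < 1, i.e. |z − z₀| < |d|.
Radius of convergence: R = |-7 − z₀| = |1| = 1 (distance from z₀ to the singularity z = -7).

c_0 = 1, c_1 = 2, c_2 = 3, c_3 = 4; R = 1.


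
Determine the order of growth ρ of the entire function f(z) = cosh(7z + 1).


cosh(w) is a linear combination of e^{iw} and e^{−iw} (or e^w, e^{−w} in the hyperbolic case), so |cosh(w)| ≤ e^{|w|}. With w = 7z + 1, |w| ≤ 7|z| + 1 = 7r + 1 on |z| = r, giving M(r) ≤ e^{7r + 1}, so ρ ≤ 1. On a suitable ray (z = it for sin/cos; z = t for sinh/cosh, t real → ∞), |cosh(7z + 1)| grows like e^{7|t|}/2, so ρ ≥ 1. Hence ρ = 1.
Therefore ρ = 1.

Order ρ = 1.


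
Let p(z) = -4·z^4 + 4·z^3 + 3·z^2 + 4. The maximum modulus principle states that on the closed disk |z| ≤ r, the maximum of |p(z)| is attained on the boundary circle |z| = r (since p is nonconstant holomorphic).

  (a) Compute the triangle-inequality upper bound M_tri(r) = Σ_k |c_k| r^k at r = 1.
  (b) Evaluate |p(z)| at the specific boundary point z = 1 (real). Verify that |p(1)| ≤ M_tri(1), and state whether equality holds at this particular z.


Coefficients: c_0 = 4, c_1 = 0, c_2 = 3, c_3 = 4, c_4 = -4. Radius r = 1.
Part (a). Triangle bound: M_tri(r) = Σ_k |c_k| r^k
  = |4|·1^0 + |0|·1^1 + |3|·1^2 + |4|·1^3 + |-4|·1^4
  = 4 + 0 + 3 + 4 + 4 = 15.
This bounds M(r) := max_{|z|=r} |p(z)| from above; equality holds iff all terms c_k z^k can be made to align in phase at a single z on |z|=r.
Part (b). At z = 1 (real, on the circle |z| = r):
  p(1) = (4)·1^0 + (0)·1^1 + (3)·1^2 + (4)·1^3 + (-4)·1^4 = 7.
  |p(1)| = 7.
Check: |p(1)| = 7 ≤ 15 = M_tri(1). ✓ Equality does not hold at z = 1 (the coefficients have mixed signs, so the terms do not all align in phase there).

M_tri(1) = 15; |p(1)| = 7; equality at z=1: no.


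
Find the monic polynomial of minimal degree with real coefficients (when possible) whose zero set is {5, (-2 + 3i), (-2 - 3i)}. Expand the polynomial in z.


The polynomial is p(z) = ∏_{α ∈ S} (z − α), where S = {5, (-2 + 3i), (-2 - 3i)}.
Expanding the product yields: p(z) = z^3 -z^2 -7·z -65.
Note conjugate pairs combine to real quadratics: (z − (-2+3i))(z − (-2−3i)) = z² + 4z + 13.
The resulting polynomial has degree 3 and real coefficients as required.

p(z) = z^3 -z^2 -7·z -65.


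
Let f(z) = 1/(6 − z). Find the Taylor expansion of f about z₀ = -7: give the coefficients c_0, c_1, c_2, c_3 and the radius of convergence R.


Let w = z − z₀, so z = z₀ + w.
Then 6 − z = 6 − (z₀ + w) = (6 − z₀) − w = 13 − w.
f(z) = 1/(13 − w) = (1/(13)) · 1/(1 − w/(13)) = Σ_{n≥0} w^n / (13)^(n+1).
So c_n = 1/(13)^(n+1):
  c_0 = 1/(13)^1 = 1/13.
  c_1 = 1/(13)^2 = 1/169.
  c_2 = 1/(13)^3 = 1/2197.
  c_3 = 1/(13)^4 = 1/28561.
The series is valid for |w/d| < 1, i.e. |z − z₀| < |d|.
Radius of convergence: R = |6 − z₀| = |13| = 13 (distance from z₀ to the singularity z = 6).

c_0 = 1/13, c_1 = 1/169, c_2 = 1/2197, c_3 = 1/28561; R = 13.


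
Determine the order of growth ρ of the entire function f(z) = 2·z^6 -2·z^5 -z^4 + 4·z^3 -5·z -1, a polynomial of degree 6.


|f(z)| ≤ Σ|c_k|·r^k = O(r^6) as r → ∞. Polynomial growth is O(e^{r^ε}) for every ε > 0 (since r^6/e^{r^ε} → 0), so ρ ≤ ε for all ε > 0, i.e. ρ = 0. Every nonconstant polynomial has order 0.
Therefore ρ = 0.

Order ρ = 0.


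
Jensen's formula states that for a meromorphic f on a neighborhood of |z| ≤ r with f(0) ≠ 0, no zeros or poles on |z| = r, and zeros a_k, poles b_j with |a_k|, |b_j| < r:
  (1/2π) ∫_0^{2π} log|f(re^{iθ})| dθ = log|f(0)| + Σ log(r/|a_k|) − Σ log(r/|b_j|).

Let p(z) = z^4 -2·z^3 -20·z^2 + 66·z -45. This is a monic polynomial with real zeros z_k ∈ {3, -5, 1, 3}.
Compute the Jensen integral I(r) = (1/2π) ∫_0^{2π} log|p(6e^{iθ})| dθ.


Zeros: -5, 1, 3, 3; r = 6.
Inside |z| < r: -5, 1, 3, 3. Outside (|z| ≥ r): ∅.
p(0) = -45, so log|p(0)| = log(45) = 3.8067.
Apply Jensen: I(r) = log|p(0)| + Σ_k log(r/|z_k|), summed over zeros inside |z| < r.
  log(r/|z_k|) for z_k = 3: log(6/3) = 0.6931
  log(r/|z_k|) for z_k = -5: log(6/5) = 0.1823
  log(r/|z_k|) for z_k = 1: log(6/1) = 1.7918
  log(r/|z_k|) for z_k = 3: log(6/3) = 0.6931
Sum over inside zeros: 3.3604.
I(r) = log|p(0)| + (inside sum) = 3.8067 + 3.3604 = 7.1670.
Closed form (all zeros inside, monic): I(r) = n·log(r) = 4·log(6) = 7.1670. ✓

I(r) ≈ 7.1670.


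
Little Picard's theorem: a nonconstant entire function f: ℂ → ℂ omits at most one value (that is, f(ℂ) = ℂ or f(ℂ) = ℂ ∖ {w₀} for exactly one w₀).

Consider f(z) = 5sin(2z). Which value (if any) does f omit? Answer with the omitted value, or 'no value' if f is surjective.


Little Picard bounds the complement of f(ℂ) to at most one point.
sin is entire and surjective onto ℂ: for every w ∈ ℂ, sin(ζ) = w has a solution ζ ∈ ℂ (e.g., via the complex inverse arcsin). With ζ = 2z this gives z = ζ/(2). Then 5·sin(2z) takes every value in 5·ℂ = ℂ, and adding 0 is a bijection of ℂ. So f is surjective and omits no value. (Note: only on the real line is sin bounded by [−1, 1].)

Omitted value: no value.


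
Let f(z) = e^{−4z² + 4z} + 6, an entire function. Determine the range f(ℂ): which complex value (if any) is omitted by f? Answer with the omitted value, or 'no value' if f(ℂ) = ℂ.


Little Picard bounds the complement of f(ℂ) to at most one point.
The exponent g(z) = −4z² + 4z is a nonconstant polynomial, hence surjective onto ℂ. So e^{g(z)} takes every value in {e^w : w ∈ ℂ} = ℂ ∖ {0}. Adding 6 shifts the range to ℂ ∖ {6}. f omits exactly 6.

Omitted value: 6.


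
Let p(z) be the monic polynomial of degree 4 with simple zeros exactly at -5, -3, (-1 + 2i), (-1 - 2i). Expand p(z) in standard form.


The polynomial is p(z) = ∏_{α ∈ S} (z − α), where S = {-5, -3, (-1 + 2i), (-1 - 2i)}.
Expanding the product yields: p(z) = z^4 + 10·z^3 + 36·z^2 + 70·z + 75.
Note conjugate pairs combine to real quadratics: (z − (-1+2i))(z − (-1−2i)) = z² + 2z + 5.
The resulting polynomial has degree 4 and real coefficients as required.

p(z) = z^4 + 10·z^3 + 36·z^2 + 70·z + 75.


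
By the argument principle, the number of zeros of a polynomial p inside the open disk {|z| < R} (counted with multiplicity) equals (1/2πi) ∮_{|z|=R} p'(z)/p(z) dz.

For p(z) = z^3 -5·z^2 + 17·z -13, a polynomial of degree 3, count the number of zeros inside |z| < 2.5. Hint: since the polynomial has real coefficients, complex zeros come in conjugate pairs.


The zeros of p are: 1, (2 + 3i), (2 - 3i).
Their magnitudes are: 1, 3.606, 3.606.
Zeros with |z| < R = 2.5: 1.
Count = 1.
By the argument principle, (1/2πi) ∮_{|z|=R} p'(z)/p(z) dz equals exactly this count.

Number of zeros inside |z| < 2.5: 1.


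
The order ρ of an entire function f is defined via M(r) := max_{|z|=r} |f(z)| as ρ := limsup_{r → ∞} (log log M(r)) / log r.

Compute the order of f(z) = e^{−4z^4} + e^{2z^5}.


Each summand is entire of order 4 and 5 respectively (as in the single-exponential case). The order of a sum is at most the max of the orders, so ρ ≤ 5. For the lower bound: on |z|=r choose arg z so that 2z^5 is real positive; then |e^{2z^5}| = e^{2r^5} while |e^{-4z^4}| ≤ e^{4r^4} = o(e^{2r^5}). So |f| ≥ e^{2r^5}(1 − o(1)) and ρ ≥ 5. Hence ρ = max(4, 5) = 5.
Therefore ρ = 5.

Order ρ = 5.


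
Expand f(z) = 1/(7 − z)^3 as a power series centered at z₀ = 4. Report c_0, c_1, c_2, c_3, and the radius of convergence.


Let w = z − z₀, so z = z₀ + w.
Then 7 − z = 7 − (z₀ + w) = (7 − z₀) − w = 3 − w.
f(z) = 1/(3 − w)^3 = (1/(3)^3) · (1 − w/(3))^{−3}.
By the binomial series (1−u)^{−3} = Σ_{n≥0} C(n+2, 2) u^n for |u|<1, with u = w/(3):
  c_n = C(n+2, 2) / (3)^(n+3).
  c_0 = 1/(3)^3 = 1/27.
  c_1 = 3/(3)^4 = 1/27.
  c_2 = 6/(3)^5 = 2/81.
  c_3 = 10/(3)^6 = 10/729.
The series is valid for |w/d| < 1, i.e. |z − z₀| < |d|.
Radius of convergence: R = |7 − z₀| = |3| = 3 (distance from z₀ to the singularity z = 7).

c_0 = 1/27, c_1 = 1/27, c_2 = 2/81, c_3 = 10/729; R = 3.


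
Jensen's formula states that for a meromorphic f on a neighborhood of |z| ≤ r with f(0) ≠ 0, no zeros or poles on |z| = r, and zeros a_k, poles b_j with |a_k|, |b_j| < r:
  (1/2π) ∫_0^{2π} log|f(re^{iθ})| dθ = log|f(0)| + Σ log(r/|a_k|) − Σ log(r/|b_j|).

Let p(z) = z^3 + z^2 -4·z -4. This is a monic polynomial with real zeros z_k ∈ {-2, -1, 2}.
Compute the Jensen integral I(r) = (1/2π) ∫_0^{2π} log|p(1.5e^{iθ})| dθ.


Zeros: -2, -1, 2; r = 1.5.
Inside |z| < r: -1. Outside (|z| ≥ r): -2, 2.
p(0) = -4, so log|p(0)| = log(4) = 1.3863.
Apply Jensen: I(r) = log|p(0)| + Σ_k log(r/|z_k|), summed over zeros inside |z| < r.
  log(r/|z_k|) for z_k = -1: log(1.5/1) = 0.4055
  Outside zeros (-2, 2) contribute nothing to the Jensen sum.
Sum over inside zeros: 0.4055.
I(r) = log|p(0)| + (inside sum) = 1.3863 + 0.4055 = 1.7918.
Note: since some zeros are outside |z| ≤ r, the simplified n·log(r) form does NOT apply — only the inside zeros contribute.

I(r) ≈ 1.7918.


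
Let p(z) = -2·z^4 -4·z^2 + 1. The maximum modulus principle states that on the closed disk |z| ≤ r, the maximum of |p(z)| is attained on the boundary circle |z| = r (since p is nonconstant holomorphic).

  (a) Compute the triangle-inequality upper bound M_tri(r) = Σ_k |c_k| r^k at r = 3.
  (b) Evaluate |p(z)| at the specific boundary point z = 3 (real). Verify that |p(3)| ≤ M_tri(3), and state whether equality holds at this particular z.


Coefficients: c_0 = 1, c_1 = 0, c_2 = -4, c_3 = 0, c_4 = -2. Radius r = 3.
Part (a). Triangle bound: M_tri(r) = Σ_k |c_k| r^k
  = |1|·3^0 + |0|·3^1 + |-4|·3^2 + |0|·3^3 + |-2|·3^4
  = 1 + 0 + 36 + 0 + 162 = 199.
This bounds M(r) := max_{|z|=r} |p(z)| from above; equality holds iff all terms c_k z^k can be made to align in phase at a single z on |z|=r.
Part (b). At z = 3 (real, on the circle |z| = r):
  p(3) = (1)·3^0 + (0)·3^1 + (-4)·3^2 + (0)·3^3 + (-2)·3^4 = -197.
  |p(3)| = 197.
Check: |p(3)| = 197 ≤ 199 = M_tri(3). ✓ Equality does not hold at z = 3 (the coefficients have mixed signs, so the terms do not all align in phase there).

M_tri(3) = 199; |p(3)| = 197; equality at z=3: no.


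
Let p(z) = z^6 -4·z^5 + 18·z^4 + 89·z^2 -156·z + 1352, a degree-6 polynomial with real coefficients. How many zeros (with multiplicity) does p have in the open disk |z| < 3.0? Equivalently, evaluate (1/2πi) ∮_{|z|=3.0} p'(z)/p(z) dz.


The zeros of p are: (2 + 3i), (2 - 3i), (2 + 3i), (2 - 3i), (-2 + 2i), (-2 - 2i).
Their magnitudes are: 3.606, 3.606, 3.606, 3.606, 2.828, 2.828.
Zeros with |z| < R = 3.0: (-2 + 2i), (-2 - 2i).
Count = 2.
By the argument principle, (1/2πi) ∮_{|z|=R} p'(z)/p(z) dz equals exactly this count.

Number of zeros inside |z| < 3.0: 2.


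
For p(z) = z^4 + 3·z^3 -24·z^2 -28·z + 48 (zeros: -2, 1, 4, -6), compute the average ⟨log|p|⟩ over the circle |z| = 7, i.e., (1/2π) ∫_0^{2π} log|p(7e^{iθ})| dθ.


Zeros: -6, -2, 1, 4; r = 7.
Inside |z| < r: -6, -2, 1, 4. Outside (|z| ≥ r): ∅.
p(0) = 48, so log|p(0)| = log(48) = 3.8712.
Apply Jensen: I(r) = log|p(0)| + Σ_k log(r/|z_k|), summed over zeros inside |z| < r.
  log(r/|z_k|) for z_k = -2: log(7/2) = 1.2528
  log(r/|z_k|) for z_k = 1: log(7/1) = 1.9459
  log(r/|z_k|) for z_k = 4: log(7/4) = 0.5596
  log(r/|z_k|) for z_k = -6: log(7/6) = 0.1542
Sum over inside zeros: 3.9124.
I(r) = log|p(0)| + (inside sum) = 3.8712 + 3.9124 = 7.7836.
Closed form (all zeros inside, monic): I(r) = n·log(r) = 4·log(7) = 7.7836. ✓

I(r) ≈ 7.7836.


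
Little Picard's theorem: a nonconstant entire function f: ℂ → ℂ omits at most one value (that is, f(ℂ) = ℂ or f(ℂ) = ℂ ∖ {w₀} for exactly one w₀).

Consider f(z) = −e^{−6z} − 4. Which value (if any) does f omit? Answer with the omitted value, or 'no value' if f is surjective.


Little Picard bounds the complement of f(ℂ) to at most one point.
e^{−6z} is never zero on ℂ, so -1·e^{−6z} takes every value in ℂ ∖ {0}. Adding -4 shifts the range to ℂ ∖ {-4}. Thus f omits exactly the value -4.

Omitted value: -4.


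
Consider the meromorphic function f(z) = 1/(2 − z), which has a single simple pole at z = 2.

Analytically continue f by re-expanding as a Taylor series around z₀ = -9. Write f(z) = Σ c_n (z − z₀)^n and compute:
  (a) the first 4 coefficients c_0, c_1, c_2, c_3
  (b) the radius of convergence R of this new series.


Let w = z − z₀, so z = z₀ + w.
Then 2 − z = 2 − (z₀ + w) = (2 − z₀) − w = 11 − w.
f(z) = 1/(11 − w) = (1/(11)) · 1/(1 − w/(11)) = Σ_{n≥0} w^n / (11)^(n+1).
So c_n = 1/(11)^(n+1):
  c_0 = 1/(11)^1 = 1/11.
  c_1 = 1/(11)^2 = 1/121.
  c_2 = 1/(11)^3 = 1/1331.
  c_3 = 1/(11)^4 = 1/14641.
The series is valid for |w/d| < 1, i.e. |z − z₀| < |d|.
Radius of convergence: R = |2 − z₀| = |11| = 11 (distance from z₀ to the singularity z = 2).

c_0 = 1/11, c_1 = 1/121, c_2 = 1/1331, c_3 = 1/14641; R = 11.


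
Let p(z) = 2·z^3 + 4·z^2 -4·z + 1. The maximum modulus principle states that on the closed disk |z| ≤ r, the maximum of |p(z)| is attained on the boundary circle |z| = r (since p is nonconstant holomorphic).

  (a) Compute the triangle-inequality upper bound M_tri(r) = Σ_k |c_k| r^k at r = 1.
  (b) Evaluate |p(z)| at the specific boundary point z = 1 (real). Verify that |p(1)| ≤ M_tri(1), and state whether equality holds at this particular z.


Coefficients: c_0 = 1, c_1 = -4, c_2 = 4, c_3 = 2. Radius r = 1.
Part (a). Triangle bound: M_tri(r) = Σ_k |c_k| r^k
  = |1|·1^0 + |-4|·1^1 + |4|·1^2 + |2|·1^3
  = 1 + 4 + 4 + 2 = 11.
This bounds M(r) := max_{|z|=r} |p(z)| from above; equality holds iff all terms c_k z^k can be made to align in phase at a single z on |z|=r.
Part (b). At z = 1 (real, on the circle |z| = r):
  p(1) = (1)·1^0 + (-4)·1^1 + (4)·1^2 + (2)·1^3 = 3.
  |p(1)| = 3.
Check: |p(1)| = 3 ≤ 11 = M_tri(1). ✓ Equality does not hold at z = 1 (the coefficients have mixed signs, so the terms do not all align in phase there).

M_tri(1) = 11; |p(1)| = 3; equality at z=1: no.


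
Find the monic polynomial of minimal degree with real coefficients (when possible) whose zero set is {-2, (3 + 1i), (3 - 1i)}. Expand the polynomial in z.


The polynomial is p(z) = ∏_{α ∈ S} (z − α), where S = {-2, (3 + 1i), (3 - 1i)}.
Expanding the product yields: p(z) = z^3 -4·z^2 -2·z + 20.
Note conjugate pairs combine to real quadratics: (z − (3+1i))(z − (3−1i)) = z² − 6z + 10.
The resulting polynomial has degree 3 and real coefficients as required.

p(z) = z^3 -4·z^2 -2·z + 20.


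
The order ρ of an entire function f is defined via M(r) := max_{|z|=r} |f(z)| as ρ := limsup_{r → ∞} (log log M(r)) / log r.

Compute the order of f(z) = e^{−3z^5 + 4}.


|e^{−3z^5 + 4}| = e^{Re(-3·z^5) + 4} ≤ e^{3|z|^5 + 4} = e^{3r^5 + 4} on |z| = r, so ρ ≤ 5. Choosing z on |z|=r so that -3·z^5 is real positive (always possible by picking arg z appropriately) gives |f(z)| = e^{3r^5 + 4}, matching the bound. The additive constant 4 does not affect log log M(r) ~ 5·log r. Hence ρ = 5.
Therefore ρ = 5.

Order ρ = 5.


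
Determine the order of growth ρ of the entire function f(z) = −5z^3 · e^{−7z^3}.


M(r) = max_{|z|=r} |-5|·|z|^3·|e^{−7z^3}| = 5·r^3 · e^{7r^3} (the factors attain their maxima compatibly on |z|=r). Then log M(r) = log 5 + 3·log r + 7r^3, dominated by the last term, so log log M(r) ~ 3·log r. The polynomial factor -5z^3 contributes only a log r term and does not affect the order. ρ = 3.
Therefore ρ = 3.

Order ρ = 3.


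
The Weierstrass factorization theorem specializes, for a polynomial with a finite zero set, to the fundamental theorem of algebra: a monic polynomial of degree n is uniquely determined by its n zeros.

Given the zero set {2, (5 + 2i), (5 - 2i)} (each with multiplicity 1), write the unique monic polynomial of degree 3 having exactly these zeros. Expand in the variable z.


The polynomial is p(z) = ∏_{α ∈ S} (z − α), where S = {2, (5 + 2i), (5 - 2i)}.
Expanding the product yields: p(z) = z^3 -12·z^2 + 49·z -58.
Note conjugate pairs combine to real quadratics: (z − (5+2i))(z − (5−2i)) = z² − 10z + 29.
The resulting polynomial has degree 3 and real coefficients as required.

p(z) = z^3 -12·z^2 + 49·z -58.


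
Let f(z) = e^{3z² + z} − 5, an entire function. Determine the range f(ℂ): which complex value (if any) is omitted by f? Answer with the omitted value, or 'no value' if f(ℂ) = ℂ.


Little Picard bounds the complement of f(ℂ) to at most one point.
The exponent g(z) = 3z² + z is a nonconstant polynomial, hence surjective onto ℂ. So e^{g(z)} takes every value in {e^w : w ∈ ℂ} = ℂ ∖ {0}. Adding -5 shifts the range to ℂ ∖ {-5}. f omits exactly -5.

Omitted value: -5.


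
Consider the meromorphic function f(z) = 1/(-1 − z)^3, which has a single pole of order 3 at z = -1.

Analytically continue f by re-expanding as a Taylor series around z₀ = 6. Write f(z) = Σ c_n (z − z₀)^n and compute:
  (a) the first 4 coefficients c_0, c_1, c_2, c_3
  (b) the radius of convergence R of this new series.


Let w = z − z₀, so z = z₀ + w.
Then -1 − z = -1 − (z₀ + w) = (-1 − z₀) − w = -7 − w.
f(z) = 1/(-7 − w)^3 = (1/(-7)^3) · (1 − w/(-7))^{−3}.
By the binomial series (1−u)^{−3} = Σ_{n≥0} C(n+2, 2) u^n for |u|<1, with u = w/(-7):
  c_n = C(n+2, 2) / (-7)^(n+3).
  c_0 = 1/(-7)^3 = -1/343.
  c_1 = 3/(-7)^4 = 3/2401.
  c_2 = 6/(-7)^5 = -6/16807.
  c_3 = 10/(-7)^6 = 10/117649.
The series is valid for |w/d| < 1, i.e. |z − z₀| < |d|.
Radius of convergence: R = |-1 − z₀| = |-7| = 7 (distance from z₀ to the singularity z = -1).

c_0 = -1/343, c_1 = 3/2401, c_2 = -6/16807, c_3 = 10/117649; R = 7.


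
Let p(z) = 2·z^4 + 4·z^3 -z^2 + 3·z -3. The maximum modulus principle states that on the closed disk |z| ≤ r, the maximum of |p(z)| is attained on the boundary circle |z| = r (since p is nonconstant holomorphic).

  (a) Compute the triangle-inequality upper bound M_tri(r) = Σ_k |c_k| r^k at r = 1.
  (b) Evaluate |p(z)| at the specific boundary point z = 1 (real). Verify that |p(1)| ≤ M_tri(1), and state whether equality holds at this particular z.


Coefficients: c_0 = -3, c_1 = 3, c_2 = -1, c_3 = 4, c_4 = 2. Radius r = 1.
Part (a). Triangle bound: M_tri(r) = Σ_k |c_k| r^k
  = |-3|·1^0 + |3|·1^1 + |-1|·1^2 + |4|·1^3 + |2|·1^4
  = 3 + 3 + 1 + 4 + 2 = 13.
This bounds M(r) := max_{|z|=r} |p(z)| from above; equality holds iff all terms c_k z^k can be made to align in phase at a single z on |z|=r.
Part (b). At z = 1 (real, on the circle |z| = r):
  p(1) = (-3)·1^0 + (3)·1^1 + (-1)·1^2 + (4)·1^3 + (2)·1^4 = 5.
  |p(1)| = 5.
Check: |p(1)| = 5 ≤ 13 = M_tri(1). ✓ Equality does not hold at z = 1 (the coefficients have mixed signs, so the terms do not all align in phase there).

M_tri(1) = 13; |p(1)| = 5; equality at z=1: no.


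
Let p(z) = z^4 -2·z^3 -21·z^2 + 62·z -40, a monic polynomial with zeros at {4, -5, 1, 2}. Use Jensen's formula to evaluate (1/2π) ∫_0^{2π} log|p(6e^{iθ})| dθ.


Zeros: -5, 1, 2, 4; r = 6.
Inside |z| < r: -5, 1, 2, 4. Outside (|z| ≥ r): ∅.
p(0) = -40, so log|p(0)| = log(40) = 3.6889.
Apply Jensen: I(r) = log|p(0)| + Σ_k log(r/|z_k|), summed over zeros inside |z| < r.
  log(r/|z_k|) for z_k = 4: log(6/4) = 0.4055
  log(r/|z_k|) for z_k = -5: log(6/5) = 0.1823
  log(r/|z_k|) for z_k = 1: log(6/1) = 1.7918
  log(r/|z_k|) for z_k = 2: log(6/2) = 1.0986
Sum over inside zeros: 3.4782.
I(r) = log|p(0)| + (inside sum) = 3.6889 + 3.4782 = 7.1670.
Closed form (all zeros inside, monic): I(r) = n·log(r) = 4·log(6) = 7.1670. ✓

I(r) ≈ 7.1670.


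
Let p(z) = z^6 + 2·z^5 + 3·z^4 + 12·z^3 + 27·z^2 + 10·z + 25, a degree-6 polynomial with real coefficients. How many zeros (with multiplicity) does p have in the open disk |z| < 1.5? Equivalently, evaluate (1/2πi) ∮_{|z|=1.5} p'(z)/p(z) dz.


The zeros of p are: (-2 + 1i), (-2 - 1i), (1 + 2i), (1 - 2i), (0 + 1i), (0 - 1i).
Their magnitudes are: 2.236, 2.236, 2.236, 2.236, 1, 1.
Zeros with |z| < R = 1.5: (0 + 1i), (0 - 1i).
Count = 2.
By the argument principle, (1/2πi) ∮_{|z|=R} p'(z)/p(z) dz equals exactly this count.

Number of zeros inside |z| < 1.5: 2.


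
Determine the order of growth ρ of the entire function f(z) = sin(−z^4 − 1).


Write sin(w) = (e^{iw} ± e^{−iw})/(2 or 2i), so |sin(w)| ≤ e^{|w|}. With w = −z^4 − 1, |w| ≤ 1r^4 + 1 on |z|=r, giving M(r) ≤ e^{1r^4 + 1} and ρ ≤ 4. For the lower bound, choose z on |z|=r with -1z^4 purely imaginary of modulus 1r^4; then |sin(−z^4 − 1)| grows like e^{1r^4}/2, so ρ ≥ 4. Hence ρ = 4.
Therefore ρ = 4.

Order ρ = 4.


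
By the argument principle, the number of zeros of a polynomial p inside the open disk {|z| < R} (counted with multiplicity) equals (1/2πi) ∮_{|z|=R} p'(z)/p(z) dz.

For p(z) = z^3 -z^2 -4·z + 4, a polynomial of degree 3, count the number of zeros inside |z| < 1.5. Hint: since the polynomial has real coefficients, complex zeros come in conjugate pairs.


The zeros of p are: 1, -2, 2.
Their magnitudes are: 1, 2, 2.
Zeros with |z| < R = 1.5: 1.
Count = 1.
By the argument principle, (1/2πi) ∮_{|z|=R} p'(z)/p(z) dz equals exactly this count.

Number of zeros inside |z| < 1.5: 1.


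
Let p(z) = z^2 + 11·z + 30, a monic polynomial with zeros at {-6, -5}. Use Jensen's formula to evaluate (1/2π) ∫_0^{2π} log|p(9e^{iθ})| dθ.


Zeros: -6, -5; r = 9.
Inside |z| < r: -6, -5. Outside (|z| ≥ r): ∅.
p(0) = 30, so log|p(0)| = log(30) = 3.4012.
Apply Jensen: I(r) = log|p(0)| + Σ_k log(r/|z_k|), summed over zeros inside |z| < r.
  log(r/|z_k|) for z_k = -6: log(9/6) = 0.4055
  log(r/|z_k|) for z_k = -5: log(9/5) = 0.5878
Sum over inside zeros: 0.9933.
I(r) = log|p(0)| + (inside sum) = 3.4012 + 0.9933 = 4.3944.
Closed form (all zeros inside, monic): I(r) = n·log(r) = 2·log(9) = 4.3944. ✓

I(r) ≈ 4.3944.


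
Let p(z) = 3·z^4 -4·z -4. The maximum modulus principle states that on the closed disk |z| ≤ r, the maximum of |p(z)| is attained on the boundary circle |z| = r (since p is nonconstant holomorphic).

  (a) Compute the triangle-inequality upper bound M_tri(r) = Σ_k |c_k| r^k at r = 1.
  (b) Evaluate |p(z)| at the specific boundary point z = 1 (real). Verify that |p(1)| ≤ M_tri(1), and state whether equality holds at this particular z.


Coefficients: c_0 = -4, c_1 = -4, c_2 = 0, c_3 = 0, c_4 = 3. Radius r = 1.
Part (a). Triangle bound: M_tri(r) = Σ_k |c_k| r^k
  = |-4|·1^0 + |-4|·1^1 + |0|·1^2 + |0|·1^3 + |3|·1^4
  = 4 + 4 + 0 + 0 + 3 = 11.
This bounds M(r) := max_{|z|=r} |p(z)| from above; equality holds iff all terms c_k z^k can be made to align in phase at a single z on |z|=r.
Part (b). At z = 1 (real, on the circle |z| = r):
  p(1) = (-4)·1^0 + (-4)·1^1 + (0)·1^2 + (0)·1^3 + (3)·1^4 = -5.
  |p(1)| = 5.
Check: |p(1)| = 5 ≤ 11 = M_tri(1). ✓ Equality does not hold at z = 1 (the coefficients have mixed signs, so the terms do not all align in phase there).

M_tri(1) = 11; |p(1)| = 5; equality at z=1: no.


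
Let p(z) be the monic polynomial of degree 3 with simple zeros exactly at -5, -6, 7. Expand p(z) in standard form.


The polynomial is p(z) = ∏_{α ∈ S} (z − α), where S = {-5, -6, 7}.
Expanding the product yields: p(z) = z^3 + 4·z^2 -47·z -210.
The resulting polynomial has degree 3 and real coefficients as required.

p(z) = z^3 + 4·z^2 -47·z -210.


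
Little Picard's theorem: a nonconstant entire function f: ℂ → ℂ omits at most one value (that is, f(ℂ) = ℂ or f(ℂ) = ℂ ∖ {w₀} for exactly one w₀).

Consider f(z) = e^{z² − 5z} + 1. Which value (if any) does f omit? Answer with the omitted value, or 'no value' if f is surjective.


Little Picard bounds the complement of f(ℂ) to at most one point.
The exponent g(z) = z² − 5z is a nonconstant polynomial, hence surjective onto ℂ. So e^{g(z)} takes every value in {e^w : w ∈ ℂ} = ℂ ∖ {0}. Adding 1 shifts the range to ℂ ∖ {1}. f omits exactly 1.

Omitted value: 1.


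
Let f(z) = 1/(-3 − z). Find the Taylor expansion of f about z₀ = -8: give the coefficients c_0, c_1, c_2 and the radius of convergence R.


Let w = z − z₀, so z = z₀ + w.
Then -3 − z = -3 − (z₀ + w) = (-3 − z₀) − w = 5 − w.
f(z) = 1/(5 − w) = (1/(5)) · 1/(1 − w/(5)) = Σ_{n≥0} w^n / (5)^(n+1).
So c_n = 1/(5)^(n+1):
  c_0 = 1/(5)^1 = 1/5.
  c_1 = 1/(5)^2 = 1/25.
  c_2 = 1/(5)^3 = 1/125.
The series is valid for |w/d| < 1, i.e. |z − z₀| < |d|.
Radius of convergence: R = |-3 − z₀| = |5| = 5 (distance from z₀ to the singularity z = -3).

c_0 = 1/5, c_1 = 1/25, c_2 = 1/125; R = 5.


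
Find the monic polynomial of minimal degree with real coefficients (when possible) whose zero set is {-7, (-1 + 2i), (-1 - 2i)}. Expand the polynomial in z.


The polynomial is p(z) = ∏_{α ∈ S} (z − α), where S = {-7, (-1 + 2i), (-1 - 2i)}.
Expanding the product yields: p(z) = z^3 + 9·z^2 + 19·z + 35.
Note conjugate pairs combine to real quadratics: (z − (-1+2i))(z − (-1−2i)) = z² + 2z + 5.
The resulting polynomial has degree 3 and real coefficients as required.

p(z) = z^3 + 9·z^2 + 19·z + 35.


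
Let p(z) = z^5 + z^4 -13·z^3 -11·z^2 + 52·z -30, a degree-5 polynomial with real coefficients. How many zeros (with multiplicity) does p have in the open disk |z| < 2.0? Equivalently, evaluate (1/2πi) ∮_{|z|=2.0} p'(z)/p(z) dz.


The zeros of p are: 1, 3, 1, (-3 + 1i), (-3 - 1i).
Their magnitudes are: 1, 3, 1, 3.162, 3.162.
Zeros with |z| < R = 2.0: 1, 1.
Count = 2.
By the argument principle, (1/2πi) ∮_{|z|=R} p'(z)/p(z) dz equals exactly this count.

Number of zeros inside |z| < 2.0: 2.


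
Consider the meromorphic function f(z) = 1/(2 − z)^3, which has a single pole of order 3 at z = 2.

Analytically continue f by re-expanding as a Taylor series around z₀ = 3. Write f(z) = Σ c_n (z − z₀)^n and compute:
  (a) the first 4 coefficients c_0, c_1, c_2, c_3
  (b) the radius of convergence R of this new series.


Let w = z − z₀, so z = z₀ + w.
Then 2 − z = 2 − (z₀ + w) = (2 − z₀) − w = -1 − w.
f(z) = 1/(-1 − w)^3 = (1/(-1)^3) · (1 − w/(-1))^{−3}.
By the binomial series (1−u)^{−3} = Σ_{n≥0} C(n+2, 2) u^n for |u|<1, with u = w/(-1):
  c_n = C(n+2, 2) / (-1)^(n+3).
  c_0 = 1/(-1)^3 = -1.
  c_1 = 3/(-1)^4 = 3.
  c_2 = 6/(-1)^5 = -6.
  c_3 = 10/(-1)^6 = 10.
The series is valid for |w/d| < 1, i.e. |z − z₀| < |d|.
Radius of convergence: R = |2 − z₀| = |-1| = 1 (distance from z₀ to the singularity z = 2).

c_0 = -1, c_1 = 3, c_2 = -6, c_3 = 10; R = 1.


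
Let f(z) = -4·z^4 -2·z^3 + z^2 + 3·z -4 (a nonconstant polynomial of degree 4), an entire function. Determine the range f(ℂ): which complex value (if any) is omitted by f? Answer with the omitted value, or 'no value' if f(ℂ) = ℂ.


Little Picard bounds the complement of f(ℂ) to at most one point.
For every w ∈ ℂ, the equation p(z) − w = 0 is a nonconstant polynomial in z and hence has at least one root by the fundamental theorem of algebra. So p is surjective onto ℂ, omitting no value.

Omitted value: no value.


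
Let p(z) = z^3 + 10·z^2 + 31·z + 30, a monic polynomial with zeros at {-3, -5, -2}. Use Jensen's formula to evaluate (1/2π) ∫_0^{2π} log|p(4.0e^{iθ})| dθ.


Zeros: -5, -3, -2; r = 4.0.
Inside |z| < r: -3, -2. Outside (|z| ≥ r): -5.
p(0) = 30, so log|p(0)| = log(30) = 3.4012.
Apply Jensen: I(r) = log|p(0)| + Σ_k log(r/|z_k|), summed over zeros inside |z| < r.
  log(r/|z_k|) for z_k = -3: log(4.0/3) = 0.2877
  log(r/|z_k|) for z_k = -2: log(4.0/2) = 0.6931
  Outside zeros (-5) contribute nothing to the Jensen sum.
Sum over inside zeros: 0.9808.
I(r) = log|p(0)| + (inside sum) = 3.4012 + 0.9808 = 4.3820.
Note: since some zeros are outside |z| ≤ r, the simplified n·log(r) form does NOT apply — only the inside zeros contribute.

I(r) ≈ 4.3820.


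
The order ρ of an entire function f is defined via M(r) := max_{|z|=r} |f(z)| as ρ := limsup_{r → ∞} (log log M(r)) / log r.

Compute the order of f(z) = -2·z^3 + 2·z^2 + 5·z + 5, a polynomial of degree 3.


|f(z)| ≤ Σ|c_k|·r^k = O(r^3) as r → ∞. Polynomial growth is O(e^{r^ε}) for every ε > 0 (since r^3/e^{r^ε} → 0), so ρ ≤ ε for all ε > 0, i.e. ρ = 0. Every nonconstant polynomial has order 0.
Therefore ρ = 0.

Order ρ = 0.


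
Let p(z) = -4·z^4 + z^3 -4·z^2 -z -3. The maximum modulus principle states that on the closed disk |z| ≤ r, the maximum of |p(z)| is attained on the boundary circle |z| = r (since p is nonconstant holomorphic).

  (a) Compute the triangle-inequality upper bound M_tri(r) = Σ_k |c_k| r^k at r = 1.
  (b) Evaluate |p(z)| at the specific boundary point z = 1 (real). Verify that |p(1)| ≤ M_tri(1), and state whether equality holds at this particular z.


Coefficients: c_0 = -3, c_1 = -1, c_2 = -4, c_3 = 1, c_4 = -4. Radius r = 1.
Part (a). Triangle bound: M_tri(r) = Σ_k |c_k| r^k
  = |-3|·1^0 + |-1|·1^1 + |-4|·1^2 + |1|·1^3 + |-4|·1^4
  = 3 + 1 + 4 + 1 + 4 = 13.
This bounds M(r) := max_{|z|=r} |p(z)| from above; equality holds iff all terms c_k z^k can be made to align in phase at a single z on |z|=r.
Part (b). At z = 1 (real, on the circle |z| = r):
  p(1) = (-3)·1^0 + (-1)·1^1 + (-4)·1^2 + (1)·1^3 + (-4)·1^4 = -11.
  |p(1)| = 11.
Check: |p(1)| = 11 ≤ 13 = M_tri(1). ✓ Equality does not hold at z = 1 (the coefficients have mixed signs, so the terms do not all align in phase there).

M_tri(1) = 13; |p(1)| = 11; equality at z=1: no.


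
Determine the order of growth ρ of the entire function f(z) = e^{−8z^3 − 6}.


|e^{−8z^3 − 6}| = e^{Re(-8·z^3) + -6} ≤ e^{8|z|^3 + -6} = e^{8r^3 + -6} on |z| = r, so ρ ≤ 3. Choosing z on |z|=r so that -8·z^3 is real positive (always possible by picking arg z appropriately) gives |f(z)| = e^{8r^3 + -6}, matching the bound. The additive constant -6 does not affect log log M(r) ~ 3·log r. Hence ρ = 3.
Therefore ρ = 3.

Order ρ = 3.


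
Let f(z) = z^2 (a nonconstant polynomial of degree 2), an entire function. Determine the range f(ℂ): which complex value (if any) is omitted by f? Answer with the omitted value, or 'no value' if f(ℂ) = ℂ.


Little Picard bounds the complement of f(ℂ) to at most one point.
For every w ∈ ℂ, the equation p(z) − w = 0 is a nonconstant polynomial in z and hence has at least one root by the fundamental theorem of algebra. So p is surjective onto ℂ, omitting no value.

Omitted value: no value.


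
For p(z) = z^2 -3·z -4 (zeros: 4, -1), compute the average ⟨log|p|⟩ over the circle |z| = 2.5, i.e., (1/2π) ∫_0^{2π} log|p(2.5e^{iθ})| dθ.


Zeros: -1, 4; r = 2.5.
Inside |z| < r: -1. Outside (|z| ≥ r): 4.
p(0) = -4, so log|p(0)| = log(4) = 1.3863.
Apply Jensen: I(r) = log|p(0)| + Σ_k log(r/|z_k|), summed over zeros inside |z| < r.
  log(r/|z_k|) for z_k = -1: log(2.5/1) = 0.9163
  Outside zeros (4) contribute nothing to the Jensen sum.
Sum over inside zeros: 0.9163.
I(r) = log|p(0)| + (inside sum) = 1.3863 + 0.9163 = 2.3026.
Note: since some zeros are outside |z| ≤ r, the simplified n·log(r) form does NOT apply — only the inside zeros contribute.

I(r) ≈ 2.3026.


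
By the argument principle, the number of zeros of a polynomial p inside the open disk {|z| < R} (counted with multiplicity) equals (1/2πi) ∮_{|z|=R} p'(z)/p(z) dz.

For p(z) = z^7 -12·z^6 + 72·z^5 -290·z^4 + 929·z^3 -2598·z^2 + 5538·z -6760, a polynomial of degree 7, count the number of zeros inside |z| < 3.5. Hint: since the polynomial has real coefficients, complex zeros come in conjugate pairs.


The zeros of p are: (3 + 2i), (3 - 2i), (-1 + 3i), (-1 - 3i), 4, (2 + 3i), (2 - 3i).
Their magnitudes are: 3.606, 3.606, 3.162, 3.162, 4, 3.606, 3.606.
Zeros with |z| < R = 3.5: (-1 + 3i), (-1 - 3i).
Count = 2.
By the argument principle, (1/2πi) ∮_{|z|=R} p'(z)/p(z) dz equals exactly this count.

Number of zeros inside |z| < 3.5: 2.


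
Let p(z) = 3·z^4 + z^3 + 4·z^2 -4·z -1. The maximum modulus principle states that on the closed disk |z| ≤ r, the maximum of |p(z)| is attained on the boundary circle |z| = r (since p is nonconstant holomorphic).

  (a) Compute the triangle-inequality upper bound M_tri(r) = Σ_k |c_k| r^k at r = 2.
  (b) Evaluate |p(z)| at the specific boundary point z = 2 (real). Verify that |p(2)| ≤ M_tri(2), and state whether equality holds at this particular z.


Coefficients: c_0 = -1, c_1 = -4, c_2 = 4, c_3 = 1, c_4 = 3. Radius r = 2.
Part (a). Triangle bound: M_tri(r) = Σ_k |c_k| r^k
  = |-1|·2^0 + |-4|·2^1 + |4|·2^2 + |1|·2^3 + |3|·2^4
  = 1 + 8 + 16 + 8 + 48 = 81.
This bounds M(r) := max_{|z|=r} |p(z)| from above; equality holds iff all terms c_k z^k can be made to align in phase at a single z on |z|=r.
Part (b). At z = 2 (real, on the circle |z| = r):
  p(2) = (-1)·2^0 + (-4)·2^1 + (4)·2^2 + (1)·2^3 + (3)·2^4 = 63.
  |p(2)| = 63.
Check: |p(2)| = 63 ≤ 81 = M_tri(2). ✓ Equality does not hold at z = 2 (the coefficients have mixed signs, so the terms do not all align in phase there).

M_tri(2) = 81; |p(2)| = 63; equality at z=2: no.
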